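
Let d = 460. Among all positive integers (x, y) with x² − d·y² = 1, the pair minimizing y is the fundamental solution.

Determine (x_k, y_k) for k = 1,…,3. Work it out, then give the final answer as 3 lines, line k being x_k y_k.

2535751 118230
12860066268001 599603681460
65219851798297071751 3040891269731634690

d=460: √d = [21; 2,4,3,1,2,10,2,1,3,4,2,42] (ℓ=12, even), read p_11/q_11
i=0: a=21 ⇒ p=21, q=1
…
i=7: a=2 ⇒ p=48922, q=2281
i=8: a=1 ⇒ p=72257, q=3369
i=9: a=3 ⇒ p=265693, q=12388
i=10: a=4 ⇒ p=1135029, q=52921
i=11: a=2 ⇒ p=2535751, q=118230
→ (2535751, 118230).  Check: 2535751²=6430033134001, 460·118230²=6430033134000, difference 1.
k=2:  x_2 = 2535751·2535751+460·118230·118230 = 12860066268001,  y_2 = 2535751·118230+118230·2535751 = 599603681460
k=3:  x_3 = 2535751·12860066268001+460·118230·599603681460 = 65219851798297071751,  y_3 = 2535751·599603681460+118230·12860066268001 = 3040891269731634690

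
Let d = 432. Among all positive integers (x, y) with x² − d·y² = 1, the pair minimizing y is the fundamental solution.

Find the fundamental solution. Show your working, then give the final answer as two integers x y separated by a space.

1351 65

√432 → a₀=20, period (1,3,1,1,1,3,1,40); ℓ=8 even so k=7
k=0  a_k=20  p_k/q_k = 20/1
k=1  a_k=1  p_k/q_k = 21/1
k=2  a_k=3  p_k/q_k = 83/4
k=3  a_k=1  p_k/q_k = 104/5
k=4  a_k=1  p_k/q_k = 187/9
k=5  a_k=1  p_k/q_k = 291/14
k=6  a_k=3  p_k/q_k = 1060/51
k=7  a_k=1  p_k/q_k = 1351/65
fundamental: x₁=1351, y₁=65  (since 1825201 − 432·4225 = 1)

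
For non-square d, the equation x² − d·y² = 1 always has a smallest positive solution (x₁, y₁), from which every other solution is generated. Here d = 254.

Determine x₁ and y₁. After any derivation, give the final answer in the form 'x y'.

255 16

√254 → a₀=15, period (1,14,1,30); ℓ=4 even so k=3
i=0: a=15 ⇒ p=15, q=1
i=1: a=1 ⇒ p=16, q=1
i=2: a=14 ⇒ p=239, q=15
i=3: a=1 ⇒ p=255, q=16
(x₁, y₁) = (255, 16);  255² − 254·16² = 1 ✓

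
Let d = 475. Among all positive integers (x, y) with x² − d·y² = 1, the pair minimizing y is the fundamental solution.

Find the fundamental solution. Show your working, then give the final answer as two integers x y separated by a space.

57799 2652

√475 → a₀=21, period (1,3,1,6,2,6,1,3,1,42); ℓ=10 even so k=9
k=0  a_k=21  p_k/q_k = 21/1
k=1  a_k=1  p_k/q_k = 22/1
…
k=4  a_k=6  p_k/q_k = 741/34
…
k=8  a_k=3  p_k/q_k = 45921/2107
k=9  a_k=1  p_k/q_k = 57799/2652
(x₁, y₁) = (57799, 2652);  57799² − 475·2652² = 1 ✓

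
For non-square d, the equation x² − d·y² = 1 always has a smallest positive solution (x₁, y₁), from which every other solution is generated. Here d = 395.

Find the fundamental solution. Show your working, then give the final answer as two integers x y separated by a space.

d=395: √d = [19; 1,6,1,38] (ℓ=4, even), read p_3/q_3
k=0  a_k=19  p_k/q_k = 19/1
k=1  a_k=1  p_k/q_k = 20/1
k=2  a_k=6  p_k/q_k = 139/7
k=3  a_k=1  p_k/q_k = 159/8
(x₁, y₁) = (159, 8);  159² − 395·8² = 1 ✓

159 8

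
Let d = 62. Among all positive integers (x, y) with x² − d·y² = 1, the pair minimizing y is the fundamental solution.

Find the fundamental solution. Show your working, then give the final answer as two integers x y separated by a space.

√62 = [7; 1,6,1,14, …], period ℓ=4 (even) → k=3
k=0  a_k=7  p_k/q_k = 7/1
…
k=2  a_k=6  p_k/q_k = 55/7
k=3  a_k=1  p_k/q_k = 63/8
(x₁, y₁) = (63, 8);  63² − 62·8² = 1 ✓

63 8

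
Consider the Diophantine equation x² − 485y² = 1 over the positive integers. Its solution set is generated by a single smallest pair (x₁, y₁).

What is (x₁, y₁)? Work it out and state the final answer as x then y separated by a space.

[22; 44] for √485; ℓ=1 ⇒ convergent index 1
step 0: (22, 1)  from 22·(1,0) + (0,1)
step 1: (969, 44)  from 44·(22,1) + (1,0)
→ (969, 44).  Check: 969²=938961, 485·44²=938960, difference 1.

969 44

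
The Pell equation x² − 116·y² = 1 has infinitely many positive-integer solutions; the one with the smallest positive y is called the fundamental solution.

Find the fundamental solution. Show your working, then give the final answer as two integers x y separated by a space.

[10; 1,3,2,1,4,1,2,3,1,20] for √116; ℓ=10 ⇒ convergent index 9
a_0=10:  p_0=10·1+0=10,  q_0=10·0+1=1
a_1=1:  p_1=1·10+1=11,  q_1=1·1+0=1
…
a_3=2:  p_3=2·43+11=97,  q_3=2·4+1=9
a_4=1:  p_4=1·97+43=140,  q_4=1·9+4=13
a_5=4:  p_5=4·140+97=657,  q_5=4·13+9=61
a_6=1:  p_6=1·657+140=797,  q_6=1·61+13=74
…
a_8=3:  p_8=3·2251+797=7550,  q_8=3·209+74=701
a_9=1:  p_9=1·7550+2251=9801,  q_9=1·701+209=910
→ (9801, 910).  Check: 9801²=96059601, 116·910²=96059600, difference 1.

9801 910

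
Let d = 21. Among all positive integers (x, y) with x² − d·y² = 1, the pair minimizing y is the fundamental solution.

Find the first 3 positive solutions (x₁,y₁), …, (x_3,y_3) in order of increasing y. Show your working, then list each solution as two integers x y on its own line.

√21 = [4; 1,1,2,1,1,8, …], period ℓ=6 (even) → k=5
step 0: (4, 1)  from 4·(1,0) + (0,1)
step 1: (5, 1)  from 1·(4,1) + (1,0)
…
step 4: (32, 7)  from 1·(23,5) + (9,2)
step 5: (55, 12)  from 1·(32,7) + (23,5)
→ (55, 12).  Check: 55²=3025, 21·12²=3024, difference 1.
(x_2, y_2) = (55·55 + 21·12·12, 55·12 + 12·55) = (6049, 1320)
(x_3, y_3) = (55·6049 + 21·12·1320, 55·1320 + 12·6049) = (665335, 145188)

55 12
6049 1320
665335 145188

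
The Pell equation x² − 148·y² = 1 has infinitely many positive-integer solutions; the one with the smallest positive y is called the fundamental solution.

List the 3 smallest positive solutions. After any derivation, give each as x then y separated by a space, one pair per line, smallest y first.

√148 → a₀=12, period (6,24); ℓ=2 even so k=1
a_0=12:  p_0=12·1+0=12,  q_0=12·0+1=1
a_1=6:  p_1=6·12+1=73,  q_1=6·1+0=6
(x₁, y₁) = (73, 6);  73² − 148·6² = 1 ✓
k=2:  x_2 = 73·73+148·6·6 = 10657,  y_2 = 73·6+6·73 = 876
k=3:  x_3 = 73·10657+148·6·876 = 1555849,  y_3 = 73·876+6·10657 = 127890

73 6
10657 876
1555849 127890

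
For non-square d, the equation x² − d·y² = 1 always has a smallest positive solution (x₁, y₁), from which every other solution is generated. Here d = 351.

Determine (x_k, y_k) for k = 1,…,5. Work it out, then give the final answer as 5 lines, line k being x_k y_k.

62425 3332
7793761249 416000200
973051091875225 51937624966668
121485428812828080001 6484412476672499600
15167455786308534696249625 809578897660623950093332

√351 → a₀=18, period (1,2,1,3,2,2,2,3,1,2,1,36); ℓ=12 even so k=11
i=0: a=18 ⇒ p=18, q=1
i=1: a=1 ⇒ p=19, q=1
i=2: a=2 ⇒ p=56, q=3
…
i=4: a=3 ⇒ p=281, q=15
…
i=6: a=2 ⇒ p=1555, q=83
i=7: a=2 ⇒ p=3747, q=200
i=8: a=3 ⇒ p=12796, q=683
…
i=10: a=2 ⇒ p=45882, q=2449
i=11: a=1 ⇒ p=62425, q=3332
→ (62425, 3332).  Check: 62425²=3896880625, 351·3332²=3896880624, difference 1.
n=2: (62425,3332)∘(62425,3332) = (62425·62425+351·3332·3332, 62425·3332+3332·62425) = (7793761249,416000200)
n=3: (7793761249,416000200)∘(62425,3332) = (62425·7793761249+351·3332·416000200, 62425·416000200+3332·7793761249) = (973051091875225,51937624966668)
n=4: (973051091875225,51937624966668)∘(62425,3332) = (62425·973051091875225+351·3332·51937624966668, 62425·51937624966668+3332·973051091875225) = (121485428812828080001,6484412476672499600)
n=5: (121485428812828080001,6484412476672499600)∘(62425,3332) = (62425·121485428812828080001+351·3332·6484412476672499600, 62425·6484412476672499600+3332·121485428812828080001) = (15167455786308534696249625,809578897660623950093332)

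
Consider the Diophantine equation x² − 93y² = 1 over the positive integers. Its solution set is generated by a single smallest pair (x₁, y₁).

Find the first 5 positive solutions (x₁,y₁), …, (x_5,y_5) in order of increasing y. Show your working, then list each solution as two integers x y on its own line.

d=93: √d = [9; 1,1,1,4,6,4,1,1,1,18] (ℓ=10, even), read p_9/q_9
k=0  a_k=9  p_k/q_k = 9/1
k=1  a_k=1  p_k/q_k = 10/1
…
k=5  a_k=6  p_k/q_k = 839/87
…
k=8  a_k=1  p_k/q_k = 7821/811
k=9  a_k=1  p_k/q_k = 12151/1260
→ (12151, 1260).  Check: 12151²=147646801, 93·1260²=147646800, difference 1.
n=2: (12151,1260)∘(12151,1260) = (12151·12151+93·1260·1260, 12151·1260+1260·12151) = (295293601,30620520)
n=3: (295293601,30620520)∘(12151,1260) = (12151·295293601+93·1260·30620520, 12151·30620520+1260·295293601) = (7176225079351,744139875780)
n=4: (7176225079351,744139875780)∘(12151,1260) = (12151·7176225079351+93·1260·744139875780, 12151·744139875780+1260·7176225079351) = (174396621583094401,18084087230585040)
n=5: (174396621583094401,18084087230585040)∘(12151,1260) = (12151·174396621583094401+93·1260·18084087230585040, 12151·18084087230585040+1260·174396621583094401) = (4238186690536135053751,439479487133537766300)

12151 1260
295293601 30620520
7176225079351 744139875780
174396621583094401 18084087230585040
4238186690536135053751 439479487133537766300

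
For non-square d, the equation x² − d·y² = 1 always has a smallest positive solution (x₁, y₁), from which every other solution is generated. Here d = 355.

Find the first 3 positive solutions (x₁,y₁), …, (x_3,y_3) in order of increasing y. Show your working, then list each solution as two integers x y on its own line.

954809 50676
1823320452961 96771801768
3481845556741524089 184797174548553948

√355 = [18; 1,5,3,3,1,6,1,3,3,5,1,36, …], period ℓ=12 (even) → k=11
a_0=18:  p_0=18·1+0=18,  q_0=18·0+1=1
a_1=1:  p_1=1·18+1=19,  q_1=1·1+0=1
a_2=5:  p_2=5·19+18=113,  q_2=5·1+1=6
a_3=3:  p_3=3·113+19=358,  q_3=3·6+1=19
a_4=3:  p_4=3·358+113=1187,  q_4=3·19+6=63
a_5=1:  p_5=1·1187+358=1545,  q_5=1·63+19=82
…
a_7=1:  p_7=1·10457+1545=12002,  q_7=1·555+82=637
…
a_9=3:  p_9=3·46463+12002=151391,  q_9=3·2466+637=8035
a_10=5:  p_10=5·151391+46463=803418,  q_10=5·8035+2466=42641
a_11=1:  p_11=1·803418+151391=954809,  q_11=1·42641+8035=50676
fundamental: x₁=954809, y₁=50676  (since 911660226481 − 355·2568056976 = 1)
k=2:  x_2 = 954809·954809+355·50676·50676 = 1823320452961,  y_2 = 954809·50676+50676·954809 = 96771801768
k=3:  x_3 = 954809·1823320452961+355·50676·96771801768 = 3481845556741524089,  y_3 = 954809·96771801768+50676·1823320452961 = 184797174548553948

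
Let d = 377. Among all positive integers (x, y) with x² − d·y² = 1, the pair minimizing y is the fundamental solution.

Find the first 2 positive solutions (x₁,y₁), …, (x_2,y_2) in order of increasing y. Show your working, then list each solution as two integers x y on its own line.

√377 → a₀=19, period (2,2,2,38); ℓ=4 even so k=3
i=0: a=19 ⇒ p=19, q=1
…
i=2: a=2 ⇒ p=97, q=5
i=3: a=2 ⇒ p=233, q=12
(x₁, y₁) = (233, 12);  233² − 377·12² = 1 ✓
(x_2, y_2) = (233·233 + 377·12·12, 233·12 + 12·233) = (108577, 5592)

233 12
108577 5592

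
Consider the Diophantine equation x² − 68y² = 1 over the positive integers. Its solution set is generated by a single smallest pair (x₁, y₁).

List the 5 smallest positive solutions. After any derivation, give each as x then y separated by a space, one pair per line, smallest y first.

d=68: √d = [8; 4,16] (ℓ=2, even), read p_1/q_1
step 0: (8, 1)  from 8·(1,0) + (0,1)
step 1: (33, 4)  from 4·(8,1) + (1,0)
(x₁, y₁) = (33, 4);  33² − 68·4² = 1 ✓
(33+4√68)^2 = 2177 + 264√68
(33+4√68)^3 = 143649 + 17420√68
(33+4√68)^4 = 9478657 + 1149456√68
(33+4√68)^5 = 625447713 + 75846676√68

33 4
2177 264
143649 17420
9478657 1149456
625447713 75846676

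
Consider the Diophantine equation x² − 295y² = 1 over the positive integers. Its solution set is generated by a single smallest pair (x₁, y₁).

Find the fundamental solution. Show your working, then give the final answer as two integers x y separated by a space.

2024999 117900

√295 = [17; 5,1,2,3,2,6,2,3,2,1,5,34, …], period ℓ=12 (even) → k=11
k=0  a_k=17  p_k/q_k = 17/1
…
k=2  a_k=1  p_k/q_k = 103/6
k=3  a_k=2  p_k/q_k = 292/17
k=4  a_k=3  p_k/q_k = 979/57
k=5  a_k=2  p_k/q_k = 2250/131
…
k=7  a_k=2  p_k/q_k = 31208/1817
…
k=10  a_k=1  p_k/q_k = 355517/20699
k=11  a_k=5  p_k/q_k = 2024999/117900
→ (2024999, 117900).  Check: 2024999²=4100620950001, 295·117900²=4100620950000, difference 1.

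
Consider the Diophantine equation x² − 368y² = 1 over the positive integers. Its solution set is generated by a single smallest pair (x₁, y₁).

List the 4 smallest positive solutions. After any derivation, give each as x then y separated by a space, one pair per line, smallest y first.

d=368: √d = [19; 5,2,5,38] (ℓ=4, even), read p_3/q_3
i=0: a=19 ⇒ p=19, q=1
…
i=2: a=2 ⇒ p=211, q=11
i=3: a=5 ⇒ p=1151, q=60
(x₁, y₁) = (1151, 60);  1151² − 368·60² = 1 ✓
(x_2, y_2) = (1151·1151 + 368·60·60, 1151·60 + 60·1151) = (2649601, 138120)
(x_3, y_3) = (1151·2649601 + 368·60·138120, 1151·138120 + 60·2649601) = (6099380351, 317952180)
(x_4, y_4) = (1151·6099380351 + 368·60·317952180, 1151·317952180 + 60·6099380351) = (14040770918401, 731925780240)

1151 60
2649601 138120
6099380351 317952180
14040770918401 731925780240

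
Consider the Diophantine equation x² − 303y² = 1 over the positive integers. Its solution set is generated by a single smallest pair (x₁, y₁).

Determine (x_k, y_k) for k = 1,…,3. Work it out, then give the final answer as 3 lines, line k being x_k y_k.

2524 145
12741151 731960
64317327724 3694933935

[17; 2,2,5,2,2,34] for √303; ℓ=6 ⇒ convergent index 5
k=0  a_k=17  p_k/q_k = 17/1
k=1  a_k=2  p_k/q_k = 35/2
…
k=4  a_k=2  p_k/q_k = 1027/59
k=5  a_k=2  p_k/q_k = 2524/145
→ (2524, 145).  Check: 2524²=6370576, 303·145²=6370575, difference 1.
n=2: (2524,145)∘(2524,145) = (2524·2524+303·145·145, 2524·145+145·2524) = (12741151,731960)
n=3: (12741151,731960)∘(2524,145) = (2524·12741151+303·145·731960, 2524·731960+145·12741151) = (64317327724,3694933935)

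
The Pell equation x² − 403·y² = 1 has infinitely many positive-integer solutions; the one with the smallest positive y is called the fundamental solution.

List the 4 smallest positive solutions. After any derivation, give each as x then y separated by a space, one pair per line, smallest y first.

√403 = [20; 13,2,1,3,1,3,1,2,13,40, …], period ℓ=10 (even) → k=9
step 0: (20, 1)  from 20·(1,0) + (0,1)
…
step 3: (803, 40)  from 1·(542,27) + (261,13)
step 4: (2951, 147)  from 3·(803,40) + (542,27)
…
step 7: (17967, 895)  from 1·(14213,708) + (3754,187)
step 8: (50147, 2498)  from 2·(17967,895) + (14213,708)
step 9: (669878, 33369)  from 13·(50147,2498) + (17967,895)
(x₁, y₁) = (669878, 33369);  669878² − 403·33369² = 1 ✓
(x_2, y_2) = (669878·669878 + 403·33369·33369, 669878·33369 + 33369·669878) = (897473069767, 44706317964)
(x_3, y_3) = (669878·897473069767 + 403·33369·44706317964, 669878·44706317964 + 33369·897473069767) = (1202394930058086974, 59895557730143415)
(x_4, y_4) = (669878·1202394930058086974 + 403·33369·59895557730143415, 669878·59895557730143415 + 33369·1202394930058086974) = (1610915821914004898868577, 80245432842261314788776)

669878 33369
897473069767 44706317964
1202394930058086974 59895557730143415
1610915821914004898868577 80245432842261314788776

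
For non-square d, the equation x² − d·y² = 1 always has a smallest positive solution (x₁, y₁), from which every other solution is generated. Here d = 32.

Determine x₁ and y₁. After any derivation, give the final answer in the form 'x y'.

d=32: √d = [5; 1,1,1,10] (ℓ=4, even), read p_3/q_3
k=0  a_k=5  p_k/q_k = 5/1
k=1  a_k=1  p_k/q_k = 6/1
k=2  a_k=1  p_k/q_k = 11/2
k=3  a_k=1  p_k/q_k = 17/3
(x₁, y₁) = (17, 3);  17² − 32·3² = 1 ✓

17 3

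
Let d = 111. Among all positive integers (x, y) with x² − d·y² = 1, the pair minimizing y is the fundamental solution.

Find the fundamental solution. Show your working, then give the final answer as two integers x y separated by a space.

295 28

[10; 1,1,6,1,1,20] for √111; ℓ=6 ⇒ convergent index 5
a_0=10:  p_0=10·1+0=10,  q_0=10·0+1=1
a_1=1:  p_1=1·10+1=11,  q_1=1·1+0=1
a_2=1:  p_2=1·11+10=21,  q_2=1·1+1=2
a_3=6:  p_3=6·21+11=137,  q_3=6·2+1=13
a_4=1:  p_4=1·137+21=158,  q_4=1·13+2=15
a_5=1:  p_5=1·158+137=295,  q_5=1·15+13=28
→ (295, 28).  Check: 295²=87025, 111·28²=87024, difference 1.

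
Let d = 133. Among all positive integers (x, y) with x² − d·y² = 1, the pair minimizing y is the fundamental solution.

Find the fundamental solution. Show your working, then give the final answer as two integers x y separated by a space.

2588599 224460

[11; 1,1,7,5,1,…,1,1,22] for √133; ℓ=16 ⇒ convergent index 15
i=0: a=11 ⇒ p=11, q=1
i=1: a=1 ⇒ p=12, q=1
i=2: a=1 ⇒ p=23, q=2
i=3: a=7 ⇒ p=173, q=15
i=4: a=5 ⇒ p=888, q=77
…
i=6: a=1 ⇒ p=1949, q=169
i=7: a=1 ⇒ p=3010, q=261
i=8: a=2 ⇒ p=7969, q=691
i=9: a=1 ⇒ p=10979, q=952
i=10: a=1 ⇒ p=18948, q=1643
…
i=12: a=5 ⇒ p=168583, q=14618
…
i=14: a=1 ⇒ p=1378591, q=119539
i=15: a=1 ⇒ p=2588599, q=224460
(x₁, y₁) = (2588599, 224460);  2588599² − 133·224460² = 1 ✓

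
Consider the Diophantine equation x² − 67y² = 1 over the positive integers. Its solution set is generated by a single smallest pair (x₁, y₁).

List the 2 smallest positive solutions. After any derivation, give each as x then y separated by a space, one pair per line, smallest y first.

√67 → a₀=8, period (5,2,1,1,7,1,1,2,5,16); ℓ=10 even so k=9
a_0=8:  p_0=8·1+0=8,  q_0=8·0+1=1
a_1=5:  p_1=5·8+1=41,  q_1=5·1+0=5
…
a_3=1:  p_3=1·90+41=131,  q_3=1·11+5=16
…
a_6=1:  p_6=1·1678+221=1899,  q_6=1·205+27=232
…
a_8=2:  p_8=2·3577+1899=9053,  q_8=2·437+232=1106
a_9=5:  p_9=5·9053+3577=48842,  q_9=5·1106+437=5967
→ (48842, 5967).  Check: 48842²=2385540964, 67·5967²=2385540963, difference 1.
n=2: (48842,5967)∘(48842,5967) = (48842·48842+67·5967·5967, 48842·5967+5967·48842) = (4771081927,582880428)

48842 5967
4771081927 582880428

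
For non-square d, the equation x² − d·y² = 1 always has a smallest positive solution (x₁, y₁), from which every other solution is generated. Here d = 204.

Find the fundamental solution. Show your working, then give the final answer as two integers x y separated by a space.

4999 350

√204 = [14; 3,1,1,6,1,1,3,28, …], period ℓ=8 (even) → k=7
k=0  a_k=14  p_k/q_k = 14/1
…
k=4  a_k=6  p_k/q_k = 657/46
…
k=6  a_k=1  p_k/q_k = 1414/99
k=7  a_k=3  p_k/q_k = 4999/350
(x₁, y₁) = (4999, 350);  4999² − 204·350² = 1 ✓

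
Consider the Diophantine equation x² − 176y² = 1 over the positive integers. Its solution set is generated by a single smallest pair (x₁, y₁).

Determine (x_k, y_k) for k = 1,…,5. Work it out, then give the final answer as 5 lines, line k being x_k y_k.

199 15
79201 5970
31521799 2376045
12545596801 945659940
4993116004999 376370280075

√176 = [13; 3,1,3,26, …], period ℓ=4 (even) → k=3
i=0: a=13 ⇒ p=13, q=1
…
i=2: a=1 ⇒ p=53, q=4
i=3: a=3 ⇒ p=199, q=15
(x₁, y₁) = (199, 15);  199² − 176·15² = 1 ✓
n=2: (199,15)∘(199,15) = (199·199+176·15·15, 199·15+15·199) = (79201,5970)
n=3: (79201,5970)∘(199,15) = (199·79201+176·15·5970, 199·5970+15·79201) = (31521799,2376045)
n=4: (31521799,2376045)∘(199,15) = (199·31521799+176·15·2376045, 199·2376045+15·31521799) = (12545596801,945659940)
n=5: (12545596801,945659940)∘(199,15) = (199·12545596801+176·15·945659940, 199·945659940+15·12545596801) = (4993116004999,376370280075)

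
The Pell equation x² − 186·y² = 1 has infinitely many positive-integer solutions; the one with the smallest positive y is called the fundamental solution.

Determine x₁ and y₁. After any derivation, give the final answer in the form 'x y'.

d=186: √d = [13; 1,1,1,3,4,3,1,1,1,26] (ℓ=10, even), read p_9/q_9
step 0: (13, 1)  from 13·(1,0) + (0,1)
step 1: (14, 1)  from 1·(13,1) + (1,0)
…
step 4: (150, 11)  from 3·(41,3) + (27,2)
step 5: (641, 47)  from 4·(150,11) + (41,3)
…
step 8: (4787, 351)  from 1·(2714,199) + (2073,152)
step 9: (7501, 550)  from 1·(4787,351) + (2714,199)
fundamental: x₁=7501, y₁=550  (since 56265001 − 186·302500 = 1)

7501 550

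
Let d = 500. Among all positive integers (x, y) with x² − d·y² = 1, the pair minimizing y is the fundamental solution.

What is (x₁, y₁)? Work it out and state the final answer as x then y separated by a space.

930249 41602

[22; 2,1,3,2,1,…,1,2,44] for √500; ℓ=14 ⇒ convergent index 13
a_0=22:  p_0=22·1+0=22,  q_0=22·0+1=1
…
a_3=3:  p_3=3·67+45=246,  q_3=3·3+2=11
…
a_6=1:  p_6=1·805+559=1364,  q_6=1·36+25=61
…
a_8=1:  p_8=1·14445+1364=15809,  q_8=1·646+61=707
a_9=1:  p_9=1·15809+14445=30254,  q_9=1·707+646=1353
a_10=2:  p_10=2·30254+15809=76317,  q_10=2·1353+707=3413
a_11=3:  p_11=3·76317+30254=259205,  q_11=3·3413+1353=11592
a_12=1:  p_12=1·259205+76317=335522,  q_12=1·11592+3413=15005
a_13=2:  p_13=2·335522+259205=930249,  q_13=2·15005+11592=41602
fundamental: x₁=930249, y₁=41602  (since 865363202001 − 500·1730726404 = 1)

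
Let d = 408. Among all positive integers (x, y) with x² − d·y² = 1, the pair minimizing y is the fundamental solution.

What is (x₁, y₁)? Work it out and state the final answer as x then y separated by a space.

√408 → a₀=20, period (5,40); ℓ=2 even so k=1
i=0: a=20 ⇒ p=20, q=1
i=1: a=5 ⇒ p=101, q=5
fundamental: x₁=101, y₁=5  (since 10201 − 408·25 = 1)

101 5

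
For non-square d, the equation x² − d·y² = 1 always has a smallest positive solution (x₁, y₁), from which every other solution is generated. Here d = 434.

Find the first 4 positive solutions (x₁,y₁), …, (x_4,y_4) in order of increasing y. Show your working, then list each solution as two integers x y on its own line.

125 6
31249 1500
7812125 374994
1953000001 93747000

√434 = [20; 1,4,1,40, …], period ℓ=4 (even) → k=3
a_0=20:  p_0=20·1+0=20,  q_0=20·0+1=1
a_1=1:  p_1=1·20+1=21,  q_1=1·1+0=1
a_2=4:  p_2=4·21+20=104,  q_2=4·1+1=5
a_3=1:  p_3=1·104+21=125,  q_3=1·5+1=6
fundamental: x₁=125, y₁=6  (since 15625 − 434·36 = 1)
n=2: (125,6)∘(125,6) = (125·125+434·6·6, 125·6+6·125) = (31249,1500)
n=3: (31249,1500)∘(125,6) = (125·31249+434·6·1500, 125·1500+6·31249) = (7812125,374994)
n=4: (7812125,374994)∘(125,6) = (125·7812125+434·6·374994, 125·374994+6·7812125) = (1953000001,93747000)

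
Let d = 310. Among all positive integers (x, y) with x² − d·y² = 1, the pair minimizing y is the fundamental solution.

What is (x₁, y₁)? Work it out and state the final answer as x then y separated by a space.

848719 48204

√310 = [17; 1,1,1,1,5,…,1,1,34, …], period ℓ=16 (even) → k=15
k=0  a_k=17  p_k/q_k = 17/1
…
k=6  a_k=3  p_k/q_k = 1567/89
k=7  a_k=1  p_k/q_k = 2060/117
…
k=9  a_k=1  p_k/q_k = 7747/440
…
k=11  a_k=5  p_k/q_k = 152387/8655
…
k=14  a_k=1  p_k/q_k = 515017/29251
k=15  a_k=1  p_k/q_k = 848719/48204
(x₁, y₁) = (848719, 48204);  848719² − 310·48204² = 1 ✓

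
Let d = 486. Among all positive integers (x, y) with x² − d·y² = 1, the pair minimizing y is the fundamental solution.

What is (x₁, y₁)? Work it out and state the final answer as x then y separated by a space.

√486 → a₀=22, period (22,44); ℓ=2 even so k=1
k=0  a_k=22  p_k/q_k = 22/1
k=1  a_k=22  p_k/q_k = 485/22
fundamental: x₁=485, y₁=22  (since 235225 − 486·484 = 1)

485 22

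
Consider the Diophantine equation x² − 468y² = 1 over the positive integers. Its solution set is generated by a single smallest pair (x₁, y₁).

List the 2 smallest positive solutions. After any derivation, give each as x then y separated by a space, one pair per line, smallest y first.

649 30
842401 38940

d=468: √d = [21; 1,1,1,2,1,1,1,42] (ℓ=8, even), read p_7/q_7
i=0: a=21 ⇒ p=21, q=1
…
i=6: a=1 ⇒ p=411, q=19
i=7: a=1 ⇒ p=649, q=30
(x₁, y₁) = (649, 30);  649² − 468·30² = 1 ✓
(649+30√468)^2 = 842401 + 38940√468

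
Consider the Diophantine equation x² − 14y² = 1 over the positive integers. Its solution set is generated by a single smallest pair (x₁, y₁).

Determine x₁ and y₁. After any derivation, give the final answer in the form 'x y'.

√14 → a₀=3, period (1,2,1,6); ℓ=4 even so k=3
i=0: a=3 ⇒ p=3, q=1
…
i=2: a=2 ⇒ p=11, q=3
i=3: a=1 ⇒ p=15, q=4
→ (15, 4).  Check: 15²=225, 14·4²=224, difference 1.

15 4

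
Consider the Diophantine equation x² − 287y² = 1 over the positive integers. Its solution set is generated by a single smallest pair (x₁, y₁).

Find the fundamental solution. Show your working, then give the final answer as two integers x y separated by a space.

[16; 1,15,1,32] for √287; ℓ=4 ⇒ convergent index 3
step 0: (16, 1)  from 16·(1,0) + (0,1)
step 1: (17, 1)  from 1·(16,1) + (1,0)
step 2: (271, 16)  from 15·(17,1) + (16,1)
step 3: (288, 17)  from 1·(271,16) + (17,1)
fundamental: x₁=288, y₁=17  (since 82944 − 287·289 = 1)

288 17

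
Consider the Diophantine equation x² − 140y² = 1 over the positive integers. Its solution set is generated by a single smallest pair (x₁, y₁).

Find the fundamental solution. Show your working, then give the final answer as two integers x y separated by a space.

71 6

d=140: √d = [11; 1,4,1,22] (ℓ=4, even), read p_3/q_3
a_0=11:  p_0=11·1+0=11,  q_0=11·0+1=1
…
a_2=4:  p_2=4·12+11=59,  q_2=4·1+1=5
a_3=1:  p_3=1·59+12=71,  q_3=1·5+1=6
(x₁, y₁) = (71, 6);  71² − 140·6² = 1 ✓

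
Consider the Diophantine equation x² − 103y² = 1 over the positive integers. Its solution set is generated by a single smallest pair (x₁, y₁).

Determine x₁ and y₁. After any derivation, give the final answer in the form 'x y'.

227528 22419

d=103: √d = [10; 6,1,2,1,1,9,1,1,2,1,6,20] (ℓ=12, even), read p_11/q_11
i=0: a=10 ⇒ p=10, q=1
i=1: a=6 ⇒ p=61, q=6
i=2: a=1 ⇒ p=71, q=7
i=3: a=2 ⇒ p=203, q=20
…
i=6: a=9 ⇒ p=4567, q=450
i=7: a=1 ⇒ p=5044, q=497
i=8: a=1 ⇒ p=9611, q=947
i=9: a=2 ⇒ p=24266, q=2391
i=10: a=1 ⇒ p=33877, q=3338
i=11: a=6 ⇒ p=227528, q=22419
→ (227528, 22419).  Check: 227528²=51768990784, 103·22419²=51768990783, difference 1.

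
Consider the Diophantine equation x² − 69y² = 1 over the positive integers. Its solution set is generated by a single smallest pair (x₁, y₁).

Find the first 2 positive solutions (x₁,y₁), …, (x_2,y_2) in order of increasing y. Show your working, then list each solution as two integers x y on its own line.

7775 936
120901249 14554800

√69 → a₀=8, period (3,3,1,4,1,3,3,16); ℓ=8 even so k=7
step 0: (8, 1)  from 8·(1,0) + (0,1)
step 1: (25, 3)  from 3·(8,1) + (1,0)
step 2: (83, 10)  from 3·(25,3) + (8,1)
step 3: (108, 13)  from 1·(83,10) + (25,3)
step 4: (515, 62)  from 4·(108,13) + (83,10)
step 5: (623, 75)  from 1·(515,62) + (108,13)
step 6: (2384, 287)  from 3·(623,75) + (515,62)
step 7: (7775, 936)  from 3·(2384,287) + (623,75)
fundamental: x₁=7775, y₁=936  (since 60450625 − 69·876096 = 1)
n=2: (7775,936)∘(7775,936) = (7775·7775+69·936·936, 7775·936+936·7775) = (120901249,14554800)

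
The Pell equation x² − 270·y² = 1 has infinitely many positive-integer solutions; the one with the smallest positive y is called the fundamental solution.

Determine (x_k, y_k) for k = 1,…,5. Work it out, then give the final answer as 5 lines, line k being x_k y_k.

√270 = [16; 2,3,6,3,2,32, …], period ℓ=6 (even) → k=5
step 0: (16, 1)  from 16·(1,0) + (0,1)
…
step 3: (723, 44)  from 6·(115,7) + (33,2)
step 4: (2284, 139)  from 3·(723,44) + (115,7)
step 5: (5291, 322)  from 2·(2284,139) + (723,44)
(x₁, y₁) = (5291, 322);  5291² − 270·322² = 1 ✓
k=2:  x_2 = 5291·5291+270·322·322 = 55989361,  y_2 = 5291·322+322·5291 = 3407404
k=3:  x_3 = 5291·55989361+270·322·3407404 = 592479412811,  y_3 = 5291·3407404+322·55989361 = 36057148806
k=4:  x_4 = 5291·592479412811+270·322·36057148806 = 6269617090376641,  y_4 = 5291·36057148806+322·592479412811 = 381556745257688
k=5:  x_5 = 5291·6269617090376641+270·322·381556745257688 = 66345087457886202251,  y_5 = 5291·381556745257688+322·6269617090376641 = 4037633442259705610

5291 322
55989361 3407404
592479412811 36057148806
6269617090376641 381556745257688
66345087457886202251 4037633442259705610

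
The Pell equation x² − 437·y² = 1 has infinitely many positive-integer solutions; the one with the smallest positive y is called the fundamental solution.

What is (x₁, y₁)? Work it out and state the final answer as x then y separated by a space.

[20; 1,9,2,9,1,40] for √437; ℓ=6 ⇒ convergent index 5
k=0  a_k=20  p_k/q_k = 20/1
…
k=4  a_k=9  p_k/q_k = 4160/199
k=5  a_k=1  p_k/q_k = 4599/220
fundamental: x₁=4599, y₁=220  (since 21150801 − 437·48400 = 1)

4599 220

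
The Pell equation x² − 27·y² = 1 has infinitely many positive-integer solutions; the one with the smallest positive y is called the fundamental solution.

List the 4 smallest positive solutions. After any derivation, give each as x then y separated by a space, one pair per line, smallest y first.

26 5
1351 260
70226 13515
3650401 702520

√27 = [5; 5,10, …], period ℓ=2 (even) → k=1
k=0  a_k=5  p_k/q_k = 5/1
k=1  a_k=5  p_k/q_k = 26/5
(x₁, y₁) = (26, 5);  26² − 27·5² = 1 ✓
k=2:  x_2 = 26·26+27·5·5 = 1351,  y_2 = 26·5+5·26 = 260
k=3:  x_3 = 26·1351+27·5·260 = 70226,  y_3 = 26·260+5·1351 = 13515
k=4:  x_4 = 26·70226+27·5·13515 = 3650401,  y_4 = 26·13515+5·70226 = 702520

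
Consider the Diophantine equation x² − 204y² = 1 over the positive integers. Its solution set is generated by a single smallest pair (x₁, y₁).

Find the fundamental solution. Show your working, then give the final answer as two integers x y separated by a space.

√204 → a₀=14, period (3,1,1,6,1,1,3,28); ℓ=8 even so k=7
k=0  a_k=14  p_k/q_k = 14/1
…
k=3  a_k=1  p_k/q_k = 100/7
k=4  a_k=6  p_k/q_k = 657/46
…
k=6  a_k=1  p_k/q_k = 1414/99
k=7  a_k=3  p_k/q_k = 4999/350
fundamental: x₁=4999, y₁=350  (since 24990001 − 204·122500 = 1)

4999 350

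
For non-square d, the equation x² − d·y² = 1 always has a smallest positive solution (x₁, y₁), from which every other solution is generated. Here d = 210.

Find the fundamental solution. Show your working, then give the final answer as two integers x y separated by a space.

29 2

[14; 2,28] for √210; ℓ=2 ⇒ convergent index 1
i=0: a=14 ⇒ p=14, q=1
i=1: a=2 ⇒ p=29, q=2
→ (29, 2).  Check: 29²=841, 210·2²=840, difference 1.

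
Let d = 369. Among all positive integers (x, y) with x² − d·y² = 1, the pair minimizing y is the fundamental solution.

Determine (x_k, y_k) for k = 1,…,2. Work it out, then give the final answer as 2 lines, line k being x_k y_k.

√369 → a₀=19, period (4,1,3,2,7,4,7,2,3,1,4,38); ℓ=12 even so k=11
k=0  a_k=19  p_k/q_k = 19/1
…
k=2  a_k=1  p_k/q_k = 96/5
k=3  a_k=3  p_k/q_k = 365/19
…
k=6  a_k=4  p_k/q_k = 25414/1323
…
k=10  a_k=1  p_k/q_k = 1758061/91521
k=11  a_k=4  p_k/q_k = 8396801/437120
fundamental: x₁=8396801, y₁=437120  (since 70506267033601 − 369·191073894400 = 1)
(x_2, y_2) = (8396801·8396801 + 369·437120·437120, 8396801·437120 + 437120·8396801) = (141012534067201, 7340819306240)

8396801 437120
141012534067201 7340819306240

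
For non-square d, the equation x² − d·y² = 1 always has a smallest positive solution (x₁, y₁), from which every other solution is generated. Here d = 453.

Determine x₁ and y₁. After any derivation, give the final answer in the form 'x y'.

1653751 77700

d=453: √d = [21; 3,1,1,10,14,10,1,1,3,42] (ℓ=10, even), read p_9/q_9
a_0=21:  p_0=21·1+0=21,  q_0=21·0+1=1
a_1=3:  p_1=3·21+1=64,  q_1=3·1+0=3
a_2=1:  p_2=1·64+21=85,  q_2=1·3+1=4
a_3=1:  p_3=1·85+64=149,  q_3=1·4+3=7
a_4=10:  p_4=10·149+85=1575,  q_4=10·7+4=74
a_5=14:  p_5=14·1575+149=22199,  q_5=14·74+7=1043
a_6=10:  p_6=10·22199+1575=223565,  q_6=10·1043+74=10504
…
a_8=1:  p_8=1·245764+223565=469329,  q_8=1·11547+10504=22051
a_9=3:  p_9=3·469329+245764=1653751,  q_9=3·22051+11547=77700
(x₁, y₁) = (1653751, 77700);  1653751² − 453·77700² = 1 ✓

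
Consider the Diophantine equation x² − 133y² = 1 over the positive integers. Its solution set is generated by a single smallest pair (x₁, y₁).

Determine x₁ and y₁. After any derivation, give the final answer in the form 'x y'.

d=133: √d = [11; 1,1,7,5,1,…,1,1,22] (ℓ=16, even), read p_15/q_15
k=0  a_k=11  p_k/q_k = 11/1
…
k=4  a_k=5  p_k/q_k = 888/77
k=5  a_k=1  p_k/q_k = 1061/92
k=6  a_k=1  p_k/q_k = 1949/169
k=7  a_k=1  p_k/q_k = 3010/261
k=8  a_k=2  p_k/q_k = 7969/691
k=9  a_k=1  p_k/q_k = 10979/952
k=10  a_k=1  p_k/q_k = 18948/1643
…
k=12  a_k=5  p_k/q_k = 168583/14618
k=13  a_k=7  p_k/q_k = 1210008/104921
k=14  a_k=1  p_k/q_k = 1378591/119539
k=15  a_k=1  p_k/q_k = 2588599/224460
→ (2588599, 224460).  Check: 2588599²=6700844782801, 133·224460²=6700844782800, difference 1.

2588599 224460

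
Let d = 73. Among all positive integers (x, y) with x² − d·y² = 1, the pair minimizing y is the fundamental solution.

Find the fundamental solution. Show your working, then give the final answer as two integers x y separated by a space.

√73 = [8; 1,1,5,5,1,1,16, …], period ℓ=7 (odd) → k=13
k=0  a_k=8  p_k/q_k = 8/1
…
k=5  a_k=1  p_k/q_k = 581/68
…
k=8  a_k=1  p_k/q_k = 18737/2193
…
k=12  a_k=1  p_k/q_k = 1241008/145249
k=13  a_k=1  p_k/q_k = 2281249/267000
→ (2281249, 267000).  Check: 2281249²=5204097000001, 73·267000²=5204097000000, difference 1.

2281249 267000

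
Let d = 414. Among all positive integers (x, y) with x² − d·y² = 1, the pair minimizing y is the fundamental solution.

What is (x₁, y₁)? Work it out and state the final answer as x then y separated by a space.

[20; 2,1,7,2,7,1,2,40] for √414; ℓ=8 ⇒ convergent index 7
a_0=20:  p_0=20·1+0=20,  q_0=20·0+1=1
a_1=2:  p_1=2·20+1=41,  q_1=2·1+0=2
a_2=1:  p_2=1·41+20=61,  q_2=1·2+1=3
a_3=7:  p_3=7·61+41=468,  q_3=7·3+2=23
…
a_5=7:  p_5=7·997+468=7447,  q_5=7·49+23=366
a_6=1:  p_6=1·7447+997=8444,  q_6=1·366+49=415
a_7=2:  p_7=2·8444+7447=24335,  q_7=2·415+366=1196
(x₁, y₁) = (24335, 1196);  24335² − 414·1196² = 1 ✓

24335 1196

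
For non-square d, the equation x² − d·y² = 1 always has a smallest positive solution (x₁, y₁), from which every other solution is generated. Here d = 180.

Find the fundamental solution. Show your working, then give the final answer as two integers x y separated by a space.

161 12

[13; 2,2,2,26] for √180; ℓ=4 ⇒ convergent index 3
k=0  a_k=13  p_k/q_k = 13/1
k=1  a_k=2  p_k/q_k = 27/2
k=2  a_k=2  p_k/q_k = 67/5
k=3  a_k=2  p_k/q_k = 161/12
fundamental: x₁=161, y₁=12  (since 25921 − 180·144 = 1)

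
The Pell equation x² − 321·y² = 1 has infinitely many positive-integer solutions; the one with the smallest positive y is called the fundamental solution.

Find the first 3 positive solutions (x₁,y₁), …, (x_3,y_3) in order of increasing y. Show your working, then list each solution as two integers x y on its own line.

[17; 1,10,1,34] for √321; ℓ=4 ⇒ convergent index 3
step 0: (17, 1)  from 17·(1,0) + (0,1)
step 1: (18, 1)  from 1·(17,1) + (1,0)
step 2: (197, 11)  from 10·(18,1) + (17,1)
step 3: (215, 12)  from 1·(197,11) + (18,1)
fundamental: x₁=215, y₁=12  (since 46225 − 321·144 = 1)
(x_2, y_2) = (215·215 + 321·12·12, 215·12 + 12·215) = (92449, 5160)
(x_3, y_3) = (215·92449 + 321·12·5160, 215·5160 + 12·92449) = (39752855, 2218788)

215 12
92449 5160
39752855 2218788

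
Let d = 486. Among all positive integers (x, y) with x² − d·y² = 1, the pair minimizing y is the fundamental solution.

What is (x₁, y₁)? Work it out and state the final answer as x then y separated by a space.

485 22

√486 = [22; 22,44, …], period ℓ=2 (even) → k=1
a_0=22:  p_0=22·1+0=22,  q_0=22·0+1=1
a_1=22:  p_1=22·22+1=485,  q_1=22·1+0=22
→ (485, 22).  Check: 485²=235225, 486·22²=235224, difference 1.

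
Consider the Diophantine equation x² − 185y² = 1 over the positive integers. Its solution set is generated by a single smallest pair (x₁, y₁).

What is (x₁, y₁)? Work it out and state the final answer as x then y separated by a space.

9249 680

√185 = [13; 1,1,1,1,26, …], period ℓ=5 (odd) → k=9
i=0: a=13 ⇒ p=13, q=1
i=1: a=1 ⇒ p=14, q=1
…
i=3: a=1 ⇒ p=41, q=3
i=4: a=1 ⇒ p=68, q=5
…
i=8: a=1 ⇒ p=5563, q=409
i=9: a=1 ⇒ p=9249, q=680
→ (9249, 680).  Check: 9249²=85544001, 185·680²=85544000, difference 1.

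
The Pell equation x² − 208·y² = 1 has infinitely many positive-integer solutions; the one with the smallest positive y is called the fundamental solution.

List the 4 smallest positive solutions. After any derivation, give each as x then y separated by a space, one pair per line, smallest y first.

d=208: √d = [14; 2,2,1,2,2,28] (ℓ=6, even), read p_5/q_5
k=0  a_k=14  p_k/q_k = 14/1
…
k=4  a_k=2  p_k/q_k = 274/19
k=5  a_k=2  p_k/q_k = 649/45
→ (649, 45).  Check: 649²=421201, 208·45²=421200, difference 1.
n=2: (649,45)∘(649,45) = (649·649+208·45·45, 649·45+45·649) = (842401,58410)
n=3: (842401,58410)∘(649,45) = (649·842401+208·45·58410, 649·58410+45·842401) = (1093435849,75816135)
n=4: (1093435849,75816135)∘(649,45) = (649·1093435849+208·45·75816135, 649·75816135+45·1093435849) = (1419278889601,98409284820)

649 45
842401 58410
1093435849 75816135
1419278889601 98409284820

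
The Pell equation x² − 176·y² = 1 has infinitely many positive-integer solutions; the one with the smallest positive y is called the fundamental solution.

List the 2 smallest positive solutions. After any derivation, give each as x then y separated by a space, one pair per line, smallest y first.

d=176: √d = [13; 3,1,3,26] (ℓ=4, even), read p_3/q_3
k=0  a_k=13  p_k/q_k = 13/1
…
k=2  a_k=1  p_k/q_k = 53/4
k=3  a_k=3  p_k/q_k = 199/15
→ (199, 15).  Check: 199²=39601, 176·15²=39600, difference 1.
(x_2, y_2) = (199·199 + 176·15·15, 199·15 + 15·199) = (79201, 5970)

199 15
79201 5970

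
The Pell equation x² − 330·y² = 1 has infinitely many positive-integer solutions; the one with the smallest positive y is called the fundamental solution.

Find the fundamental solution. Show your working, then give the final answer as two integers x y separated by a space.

[18; 6,36] for √330; ℓ=2 ⇒ convergent index 1
i=0: a=18 ⇒ p=18, q=1
i=1: a=6 ⇒ p=109, q=6
(x₁, y₁) = (109, 6);  109² − 330·6² = 1 ✓

109 6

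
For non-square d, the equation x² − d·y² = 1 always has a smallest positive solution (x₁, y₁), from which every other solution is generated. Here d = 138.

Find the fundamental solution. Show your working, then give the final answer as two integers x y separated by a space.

[11; 1,2,1,22] for √138; ℓ=4 ⇒ convergent index 3
step 0: (11, 1)  from 11·(1,0) + (0,1)
step 1: (12, 1)  from 1·(11,1) + (1,0)
step 2: (35, 3)  from 2·(12,1) + (11,1)
step 3: (47, 4)  from 1·(35,3) + (12,1)
fundamental: x₁=47, y₁=4  (since 2209 − 138·16 = 1)

47 4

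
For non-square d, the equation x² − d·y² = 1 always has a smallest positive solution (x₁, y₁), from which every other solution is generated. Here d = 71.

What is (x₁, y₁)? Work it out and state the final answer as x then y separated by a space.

√71 = [8; 2,2,1,7,1,2,2,16, …], period ℓ=8 (even) → k=7
k=0  a_k=8  p_k/q_k = 8/1
k=1  a_k=2  p_k/q_k = 17/2
k=2  a_k=2  p_k/q_k = 42/5
…
k=4  a_k=7  p_k/q_k = 455/54
k=5  a_k=1  p_k/q_k = 514/61
k=6  a_k=2  p_k/q_k = 1483/176
k=7  a_k=2  p_k/q_k = 3480/413
fundamental: x₁=3480, y₁=413  (since 12110400 − 71·170569 = 1)

3480 413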